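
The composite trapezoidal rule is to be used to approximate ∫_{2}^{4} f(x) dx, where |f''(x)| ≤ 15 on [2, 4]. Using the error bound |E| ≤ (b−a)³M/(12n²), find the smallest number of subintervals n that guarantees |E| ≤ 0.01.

32

Need 120/(12n²) ≤ 0.01.
n² ≥ 120/(12·0.01) = 1000 ⇒ n ≥ 31.6228, so the smallest n is 32.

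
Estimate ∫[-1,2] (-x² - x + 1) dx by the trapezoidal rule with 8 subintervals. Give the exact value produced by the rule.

h = (2 − (-1))/8 = 0.375.
Nodes x₀,…,x₈ = -1, -0.625, -0.25, 0.125, 0.5, 0.875, 1.25, 1.625, 2.
f(x) = -x² - x + 1: f₀=1, f₁=1.234375, f₂=1.1875, f₃=0.859375, f₄=0.25, f₅=-0.640625, f₆=-1.8125, f₇=-3.265625, f₈=-5.
(h/2)·[f₀ + 2f₁ + 2f₂ + 2f₃ + 2f₄ + 2f₅ + 2f₆ + 2f₇ + f₈] = 0.1875·(-8.375) = -1.5703125.

-1.5703125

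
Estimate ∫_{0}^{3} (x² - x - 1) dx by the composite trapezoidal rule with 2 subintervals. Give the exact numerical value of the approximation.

h = (3 − 0)/2 = 1.5.
Nodes x₀,…,x₂ = 0, 1.5, 3.
f(x) = x² - x - 1: f₀=-1, f₁=-0.25, f₂=5.
(h/2)·[f₀ + 2f₁ + f₂] = 0.75·(3.5) = 2.625.

2.625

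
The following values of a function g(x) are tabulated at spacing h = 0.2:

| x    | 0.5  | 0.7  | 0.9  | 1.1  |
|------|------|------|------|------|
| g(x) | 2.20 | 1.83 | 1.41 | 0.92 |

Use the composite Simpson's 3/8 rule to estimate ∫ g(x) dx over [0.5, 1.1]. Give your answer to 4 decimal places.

h = 0.2, n = 3.
(3h/8)·[y₀ + 3y₁ + 3y₂ + y₃] = 0.075·(12.84) = 0.9630.

0.9630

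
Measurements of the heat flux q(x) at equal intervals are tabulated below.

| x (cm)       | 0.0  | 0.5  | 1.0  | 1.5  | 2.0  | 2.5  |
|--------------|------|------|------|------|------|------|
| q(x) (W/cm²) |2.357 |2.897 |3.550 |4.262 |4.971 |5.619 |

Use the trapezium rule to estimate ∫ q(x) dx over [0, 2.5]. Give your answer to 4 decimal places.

9.8340

h = 0.5, n = 5.
(h/2)·[y₀ + 2y₁ + 2y₂ + 2y₃ + 2y₄ + y₅] = 0.25·(39.336) = 9.8340.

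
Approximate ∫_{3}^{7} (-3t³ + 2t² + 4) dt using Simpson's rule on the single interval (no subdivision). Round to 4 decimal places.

-1513.3333

S = (b−a)/6 · [f(3) + 4f(5) + f(7)] = 0.666667·[(-59) + 4·(-321) + (-927)] = -1513.3333.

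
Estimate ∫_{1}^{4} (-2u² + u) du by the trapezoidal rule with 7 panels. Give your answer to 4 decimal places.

h = (4 − 1)/7 = 0.428571.
Nodes u₀,…,u₇ = 1, 1.428571, 1.857143, 2.285714, 2.714286, 3.142857, 3.571429, 4.
f(u) = -2u² + u: f₀=-1, f₁=-2.653061, f₂=-5.040816, f₃=-8.163265, f₄=-12.020408, f₅=-16.612245, f₆=-21.938776, f₇=-28.
(h/2)·[f₀ + 2f₁ + 2f₂ + 2f₃ + 2f₄ + 2f₅ + 2f₆ + f₇] = 0.214286·(-161.857143) = -34.6837.

-34.6837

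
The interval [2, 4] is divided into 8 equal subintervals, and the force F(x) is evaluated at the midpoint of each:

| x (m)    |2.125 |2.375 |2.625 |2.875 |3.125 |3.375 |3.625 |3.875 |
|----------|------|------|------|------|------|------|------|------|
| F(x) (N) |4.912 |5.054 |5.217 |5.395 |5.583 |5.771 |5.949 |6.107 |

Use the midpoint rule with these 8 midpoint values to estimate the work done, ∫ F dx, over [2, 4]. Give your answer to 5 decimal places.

10.99700

h = 0.25, n = 8.
h·[y(m₁) + y(m₂) + y(m₃) + y(m₄) + y(m₅) + y(m₆) + y(m₇) + y(m₈)] = 0.25·(43.988) = 10.99700.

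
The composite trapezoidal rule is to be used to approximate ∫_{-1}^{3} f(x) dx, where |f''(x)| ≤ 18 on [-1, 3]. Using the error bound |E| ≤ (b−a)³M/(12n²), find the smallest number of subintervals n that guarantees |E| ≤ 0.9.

11

Need 1152/(12n²) ≤ 0.9.
n² ≥ 1152/(12·0.9) = 106.667 ⇒ n ≥ 10.3280, so the smallest n is 11.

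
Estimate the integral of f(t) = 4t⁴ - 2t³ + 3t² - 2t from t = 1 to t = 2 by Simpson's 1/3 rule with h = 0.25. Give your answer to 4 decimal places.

21.3021

h = (2 − 1)/4 = 0.25.
Nodes t₀,…,t₄ = 1, 1.25, 1.5, 1.75, 2.
f(t) = 4t⁴ - 2t³ + 3t² - 2t: f₀=3, f₁=8.046875, f₂=17.25, f₃=32.484375, f₄=56.
(h/3)·[f₀ + 4f₁ + 2f₂ + 4f₃ + f₄] = 0.083333·(255.625) = 21.3021.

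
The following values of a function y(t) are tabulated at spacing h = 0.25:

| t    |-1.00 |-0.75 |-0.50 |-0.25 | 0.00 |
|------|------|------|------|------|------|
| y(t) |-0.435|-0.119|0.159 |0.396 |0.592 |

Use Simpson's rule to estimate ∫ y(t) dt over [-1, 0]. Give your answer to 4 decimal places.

h = 0.25, n = 4.
(h/3)·[y₀ + 4y₁ + 2y₂ + 4y₃ + y₄] = 0.083333·(1.583) = 0.1319.

0.1319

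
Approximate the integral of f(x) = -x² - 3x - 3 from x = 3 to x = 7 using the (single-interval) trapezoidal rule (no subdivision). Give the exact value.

T = (b−a)/2 · [f(3) + f(7)] = 2·[(-21) + (-73)] = -188.

-188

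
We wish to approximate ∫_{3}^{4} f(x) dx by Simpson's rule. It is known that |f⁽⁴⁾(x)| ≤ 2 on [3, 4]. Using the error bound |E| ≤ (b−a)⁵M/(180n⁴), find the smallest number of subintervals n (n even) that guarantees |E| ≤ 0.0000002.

16

Need 2/(180n⁴) ≤ 0.0000002.
n⁴ ≥ 2/(180·0.0000002) = 55555.6 ⇒ n ≥ 15.3526, so the smallest even n is 16. (n must be even for Simpson's rule.)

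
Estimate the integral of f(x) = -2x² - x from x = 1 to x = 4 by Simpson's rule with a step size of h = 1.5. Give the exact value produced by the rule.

-49.5

h = (4 − 1)/2 = 1.5.
Nodes x₀,…,x₂ = 1, 2.5, 4.
f(x) = -2x² - x: f₀=-3, f₁=-15, f₂=-36.
(h/3)·[f₀ + 4f₁ + f₂] = 0.5·(-99) = -49.5.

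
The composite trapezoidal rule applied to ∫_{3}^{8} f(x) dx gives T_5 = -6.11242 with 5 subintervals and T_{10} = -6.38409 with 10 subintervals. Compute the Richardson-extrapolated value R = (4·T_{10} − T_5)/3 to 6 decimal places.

-6.474647

R = (4·T_{10} − T_5) / 3 = (4·(-6.38409) − (-6.11242))/3 = (-19.42394)/3 = -6.474647.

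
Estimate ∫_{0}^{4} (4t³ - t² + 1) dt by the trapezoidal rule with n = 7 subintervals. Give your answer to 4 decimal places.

h = (4 − 0)/7 = 0.571429.
Nodes t₀,…,t₇ = 0, 0.571429, 1.142857, 1.714286, 2.285714, 2.857143, 3.428571, 4.
f(t) = 4t³ - t² + 1: f₀=1, f₁=1.419825, f₂=5.664723, f₃=18.212828, f₄=43.542274, f₅=86.131195, f₆=150.457726, f₇=241.
(h/2)·[f₀ + 2f₁ + 2f₂ + 2f₃ + 2f₄ + 2f₅ + 2f₆ + f₇] = 0.285714·(852.857143) = 243.6735.

243.6735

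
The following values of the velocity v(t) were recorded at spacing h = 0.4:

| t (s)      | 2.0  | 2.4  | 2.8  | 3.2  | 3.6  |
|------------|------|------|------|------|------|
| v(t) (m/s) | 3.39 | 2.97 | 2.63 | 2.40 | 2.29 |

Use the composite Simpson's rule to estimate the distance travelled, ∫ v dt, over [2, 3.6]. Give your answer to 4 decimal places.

4.3227

h = 0.4, n = 4.
(h/3)·[y₀ + 4y₁ + 2y₂ + 4y₃ + y₄] = 0.133333·(32.42) = 4.3227.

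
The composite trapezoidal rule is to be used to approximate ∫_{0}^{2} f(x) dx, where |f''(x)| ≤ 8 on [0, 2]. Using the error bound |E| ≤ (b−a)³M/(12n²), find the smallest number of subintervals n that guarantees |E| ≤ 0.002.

Need 64/(12n²) ≤ 0.002.
n² ≥ 64/(12·0.002) = 2666.67 ⇒ n ≥ 51.6398, so the smallest n is 52.

52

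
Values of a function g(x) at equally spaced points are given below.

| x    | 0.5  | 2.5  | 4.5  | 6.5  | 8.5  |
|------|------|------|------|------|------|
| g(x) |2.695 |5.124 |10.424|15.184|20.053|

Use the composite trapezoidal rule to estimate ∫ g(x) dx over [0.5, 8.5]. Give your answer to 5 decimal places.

84.21200

h = 2, n = 4.
(h/2)·[y₀ + 2y₁ + 2y₂ + 2y₃ + y₄] = 1·(84.212) = 84.21200.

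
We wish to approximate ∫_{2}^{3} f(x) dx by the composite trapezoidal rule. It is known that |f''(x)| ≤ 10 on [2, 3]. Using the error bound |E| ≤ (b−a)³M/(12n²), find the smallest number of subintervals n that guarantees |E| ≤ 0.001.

29

Need 10/(12n²) ≤ 0.001.
n² ≥ 10/(12·0.001) = 833.333 ⇒ n ≥ 28.8675, so the smallest n is 29.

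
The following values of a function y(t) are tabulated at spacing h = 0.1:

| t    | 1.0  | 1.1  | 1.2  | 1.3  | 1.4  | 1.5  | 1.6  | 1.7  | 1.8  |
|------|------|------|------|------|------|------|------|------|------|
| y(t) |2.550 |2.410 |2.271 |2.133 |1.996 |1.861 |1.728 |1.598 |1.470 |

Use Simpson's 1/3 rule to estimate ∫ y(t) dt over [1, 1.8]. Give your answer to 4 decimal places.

h = 0.1, n = 8.
(h/3)·[y₀ + 4y₁ + 2y₂ + 4y₃ + 2y₄ + 4y₅ + 2y₆ + 4y₇ + y₈] = 0.033333·(48.018) = 1.6006.

1.6006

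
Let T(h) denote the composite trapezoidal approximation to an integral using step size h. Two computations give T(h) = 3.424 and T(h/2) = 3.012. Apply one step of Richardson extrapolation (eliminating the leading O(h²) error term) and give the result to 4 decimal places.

R = (4·T(h/2) − T(h)) / 3 = (4·3.012 − 3.424)/3 = (8.624)/3 = 2.8747.

2.8747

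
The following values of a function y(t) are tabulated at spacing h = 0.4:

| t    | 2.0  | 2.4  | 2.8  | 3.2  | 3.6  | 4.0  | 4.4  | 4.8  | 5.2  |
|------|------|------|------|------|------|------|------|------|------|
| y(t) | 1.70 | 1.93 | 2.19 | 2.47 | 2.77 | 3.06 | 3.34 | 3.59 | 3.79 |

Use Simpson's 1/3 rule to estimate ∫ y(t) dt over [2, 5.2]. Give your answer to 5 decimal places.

h = 0.4, n = 8.
(h/3)·[y₀ + 4y₁ + 2y₂ + 4y₃ + 2y₄ + 4y₅ + 2y₆ + 4y₇ + y₈] = 0.133333·(66.29) = 8.83867.

8.83867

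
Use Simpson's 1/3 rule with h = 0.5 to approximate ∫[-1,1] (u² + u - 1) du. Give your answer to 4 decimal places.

-1.3333

h = (1 − (-1))/4 = 0.5.
Nodes u₀,…,u₄ = -1, -0.5, 0, 0.5, 1.
f(u) = u² + u - 1: f₀=-1, f₁=-1.25, f₂=-1, f₃=-0.25, f₄=1.
(h/3)·[f₀ + 4f₁ + 2f₂ + 4f₃ + f₄] = 0.166667·(-8) = -1.3333.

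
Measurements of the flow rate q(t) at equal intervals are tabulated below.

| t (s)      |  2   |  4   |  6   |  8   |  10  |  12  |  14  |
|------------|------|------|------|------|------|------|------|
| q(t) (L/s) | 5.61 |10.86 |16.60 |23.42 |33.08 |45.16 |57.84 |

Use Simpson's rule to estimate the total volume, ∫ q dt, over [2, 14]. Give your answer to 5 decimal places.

h = 2, n = 6.
(h/3)·[y₀ + 4y₁ + 2y₂ + 4y₃ + 2y₄ + 4y₅ + y₆] = 0.666667·(480.57) = 320.38000.

320.38000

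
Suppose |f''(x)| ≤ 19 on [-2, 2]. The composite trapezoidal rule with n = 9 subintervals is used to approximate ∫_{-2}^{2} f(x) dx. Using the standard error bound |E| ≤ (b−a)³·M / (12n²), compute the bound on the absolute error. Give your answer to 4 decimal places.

1.2510

|E| ≤ (4)³·19 / (12·9²) = 1216/972 = 1.2510.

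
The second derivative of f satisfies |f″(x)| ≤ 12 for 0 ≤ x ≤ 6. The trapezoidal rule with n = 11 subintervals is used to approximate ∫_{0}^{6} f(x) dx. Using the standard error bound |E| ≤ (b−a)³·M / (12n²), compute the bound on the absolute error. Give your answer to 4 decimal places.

1.7851

|E| ≤ (6)³·12 / (12·11²) = 2592/1452 = 1.7851.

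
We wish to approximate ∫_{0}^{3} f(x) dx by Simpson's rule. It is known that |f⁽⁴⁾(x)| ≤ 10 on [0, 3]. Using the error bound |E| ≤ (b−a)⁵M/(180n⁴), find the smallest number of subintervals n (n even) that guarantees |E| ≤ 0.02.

Need 2430/(180n⁴) ≤ 0.02.
n⁴ ≥ 2430/(180·0.02) = 675 ⇒ n ≥ 5.0971, so the smallest even n is 6. (n must be even for Simpson's rule.)

6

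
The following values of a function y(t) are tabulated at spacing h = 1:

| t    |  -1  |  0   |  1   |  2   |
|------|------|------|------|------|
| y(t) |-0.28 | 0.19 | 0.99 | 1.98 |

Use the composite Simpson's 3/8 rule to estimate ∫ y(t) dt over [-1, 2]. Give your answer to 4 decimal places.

h = 1, n = 3.
(3h/8)·[y₀ + 3y₁ + 3y₂ + y₃] = 0.375·(5.24) = 1.9650.

1.9650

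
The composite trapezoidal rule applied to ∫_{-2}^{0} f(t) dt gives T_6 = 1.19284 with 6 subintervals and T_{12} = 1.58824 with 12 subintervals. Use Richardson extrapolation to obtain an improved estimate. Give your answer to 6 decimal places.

R = (4·T_{12} − T_6) / 3 = (4·1.58824 − 1.19284)/3 = (5.16012)/3 = 1.720040.

1.720040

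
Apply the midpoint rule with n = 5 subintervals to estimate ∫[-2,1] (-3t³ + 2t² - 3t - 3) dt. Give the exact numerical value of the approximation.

h = (1 − (-2))/5 = 0.6.
Midpoints m₁,…,m₅ = -1.7, -1.1, -0.5, 0.1, 0.7.
f(m₁)=22.619, f(m₂)=6.713, f(m₃)=-0.625, f(m₄)=-3.283, f(m₅)=-5.149.
h·[f(m₁) + f(m₂) + f(m₃) + f(m₄) + f(m₅)] = 0.6·(20.275) = 12.165.

12.165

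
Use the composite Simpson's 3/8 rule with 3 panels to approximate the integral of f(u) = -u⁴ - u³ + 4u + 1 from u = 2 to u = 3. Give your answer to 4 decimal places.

-47.4537

h = (3 − 2)/3 = 0.333333.
Nodes u₀,…,u₃ = 2, 2.333333, 2.666667, 3.
f(u) = -u⁴ - u³ + 4u + 1: f₀=-15, f₁=-32.012346, f₂=-57.864198, f₃=-95.
(3h/8)·[f₀ + 3f₁ + 3f₂ + f₃] = 0.125·(-379.629630) = -47.4537.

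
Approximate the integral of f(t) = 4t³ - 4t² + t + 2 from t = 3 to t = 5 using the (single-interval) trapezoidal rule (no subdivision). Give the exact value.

484

T = (b−a)/2 · [f(3) + f(5)] = 1·[77 + 407] = 484.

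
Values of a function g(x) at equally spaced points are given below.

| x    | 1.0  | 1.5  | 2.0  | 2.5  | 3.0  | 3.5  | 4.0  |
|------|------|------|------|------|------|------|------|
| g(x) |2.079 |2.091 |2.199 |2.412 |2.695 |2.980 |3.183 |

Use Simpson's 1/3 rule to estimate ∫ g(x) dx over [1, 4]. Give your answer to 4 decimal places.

7.4970

h = 0.5, n = 6.
(h/3)·[y₀ + 4y₁ + 2y₂ + 4y₃ + 2y₄ + 4y₅ + y₆] = 0.166667·(44.982) = 7.4970.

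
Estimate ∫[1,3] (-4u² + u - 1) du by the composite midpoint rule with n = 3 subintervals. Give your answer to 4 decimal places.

h = (3 − 1)/3 = 0.666667.
Midpoints m₁,…,m₃ = 1.333333, 2, 2.666667.
f(m₁)=-6.777778, f(m₂)=-15, f(m₃)=-26.777778.
h·[f(m₁) + f(m₂) + f(m₃)] = 0.666667·(-48.555556) = -32.3704.

-32.3704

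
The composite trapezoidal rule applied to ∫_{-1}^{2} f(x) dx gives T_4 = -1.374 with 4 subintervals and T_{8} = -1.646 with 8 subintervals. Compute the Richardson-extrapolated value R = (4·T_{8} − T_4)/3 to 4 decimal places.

-1.7367

R = (4·T_{8} − T_4) / 3 = (4·(-1.646) − (-1.374))/3 = (-5.210)/3 = -1.7367.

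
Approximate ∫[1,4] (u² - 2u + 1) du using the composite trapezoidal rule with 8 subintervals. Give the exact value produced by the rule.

9.0703125

h = (4 − 1)/8 = 0.375.
Nodes u₀,…,u₈ = 1, 1.375, 1.75, 2.125, 2.5, 2.875, 3.25, 3.625, 4.
f(u) = u² - 2u + 1: f₀=0, f₁=0.140625, f₂=0.5625, f₃=1.265625, f₄=2.25, f₅=3.515625, f₆=5.0625, f₇=6.890625, f₈=9.
(h/2)·[f₀ + 2f₁ + 2f₂ + 2f₃ + 2f₄ + 2f₅ + 2f₆ + 2f₇ + f₈] = 0.1875·(48.375) = 9.0703125.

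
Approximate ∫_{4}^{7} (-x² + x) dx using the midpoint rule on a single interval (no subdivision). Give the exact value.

M = (b−a)·f(5.5) = 3·(-24.75) = -74.25.

-74.25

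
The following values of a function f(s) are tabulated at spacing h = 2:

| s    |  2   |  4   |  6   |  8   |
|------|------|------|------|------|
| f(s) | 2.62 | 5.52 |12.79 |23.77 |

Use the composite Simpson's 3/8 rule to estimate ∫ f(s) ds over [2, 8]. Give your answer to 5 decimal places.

h = 2, n = 3.
(3h/8)·[y₀ + 3y₁ + 3y₂ + y₃] = 0.75·(81.32) = 60.99000.

60.99000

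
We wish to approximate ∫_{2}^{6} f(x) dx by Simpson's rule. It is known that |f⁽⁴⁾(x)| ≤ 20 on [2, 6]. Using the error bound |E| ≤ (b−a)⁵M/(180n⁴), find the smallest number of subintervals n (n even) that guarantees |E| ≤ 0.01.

Need 20480/(180n⁴) ≤ 0.01.
n⁴ ≥ 20480/(180·0.01) = 11377.8 ⇒ n ≥ 10.3280, so the smallest even n is 12. (n must be even for Simpson's rule.)

12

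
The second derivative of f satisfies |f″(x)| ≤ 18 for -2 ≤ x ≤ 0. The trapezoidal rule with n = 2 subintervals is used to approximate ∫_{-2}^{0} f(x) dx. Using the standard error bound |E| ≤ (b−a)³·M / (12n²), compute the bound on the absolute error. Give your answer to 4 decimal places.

3.0000

|E| ≤ (2)³·18 / (12·2²) = 144/48 = 3.0000.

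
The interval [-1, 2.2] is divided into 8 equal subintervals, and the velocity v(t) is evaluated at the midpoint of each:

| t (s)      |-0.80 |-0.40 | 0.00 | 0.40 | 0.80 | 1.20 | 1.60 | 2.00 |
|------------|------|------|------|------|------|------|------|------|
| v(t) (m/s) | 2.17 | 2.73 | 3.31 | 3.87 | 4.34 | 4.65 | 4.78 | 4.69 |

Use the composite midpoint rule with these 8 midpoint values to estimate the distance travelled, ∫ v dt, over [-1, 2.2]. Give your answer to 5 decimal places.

12.21600

h = 0.4, n = 8.
h·[y(m₁) + y(m₂) + y(m₃) + y(m₄) + y(m₅) + y(m₆) + y(m₇) + y(m₈)] = 0.4·(30.54) = 12.21600.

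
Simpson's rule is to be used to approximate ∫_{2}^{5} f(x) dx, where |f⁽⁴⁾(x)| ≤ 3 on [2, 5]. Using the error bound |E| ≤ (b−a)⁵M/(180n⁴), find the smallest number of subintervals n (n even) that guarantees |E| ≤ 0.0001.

Need 729/(180n⁴) ≤ 0.0001.
n⁴ ≥ 729/(180·0.0001) = 40500 ⇒ n ≥ 14.1861, so the smallest even n is 16. (n must be even for Simpson's rule.)

16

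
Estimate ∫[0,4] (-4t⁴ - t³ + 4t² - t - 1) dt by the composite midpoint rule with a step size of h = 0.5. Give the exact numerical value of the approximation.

-799.0625

h = (4 − 0)/8 = 0.5.
Midpoints m₁,…,m₈ = 0.25, 0.75, 1.25, 1.75, 2.25, 2.75, 3.25, 3.75.
f(m₁)=-1.03125, f(m₂)=-1.1875, f(m₃)=-7.71875, f(m₄)=-33.375, f(m₅)=-96.90625, f(m₆)=-223.0625, f(m₇)=-442.59375, f(m₈)=-792.25.
h·[f(m₁) + f(m₂) + f(m₃) + f(m₄) + f(m₅) + f(m₆) + f(m₇) + f(m₈)] = 0.5·(-1598.125) = -799.0625.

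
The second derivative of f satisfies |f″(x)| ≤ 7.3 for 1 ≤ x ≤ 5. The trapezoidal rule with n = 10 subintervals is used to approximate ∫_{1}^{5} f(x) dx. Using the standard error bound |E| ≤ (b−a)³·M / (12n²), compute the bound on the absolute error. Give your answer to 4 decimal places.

|E| ≤ (4)³·7.3 / (12·10²) = 467.2/1200 = 0.3893.

0.3893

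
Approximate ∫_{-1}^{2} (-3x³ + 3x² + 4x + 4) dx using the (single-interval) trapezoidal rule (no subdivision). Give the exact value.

9

T = (b−a)/2 · [f(-1) + f(2)] = 1.5·[6 + 0] = 9.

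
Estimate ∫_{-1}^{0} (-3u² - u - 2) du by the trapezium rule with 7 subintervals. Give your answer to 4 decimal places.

h = (0 − (-1))/7 = 0.142857.
Nodes u₀,…,u₇ = -1, -0.857143, -0.714286, -0.571429, -0.428571, -0.285714, -0.142857, 0.
f(u) = -3u² - u - 2: f₀=-4, f₁=-3.346939, f₂=-2.816327, f₃=-2.408163, f₄=-2.122449, f₅=-1.959184, f₆=-1.918367, f₇=-2.
(h/2)·[f₀ + 2f₁ + 2f₂ + 2f₃ + 2f₄ + 2f₅ + 2f₆ + f₇] = 0.071429·(-35.142857) = -2.5102.

-2.5102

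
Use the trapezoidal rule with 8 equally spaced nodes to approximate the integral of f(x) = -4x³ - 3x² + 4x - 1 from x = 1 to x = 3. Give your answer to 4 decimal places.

-92.7347

h = (3 − 1)/7 = 0.285714.
Nodes x₀,…,x₇ = 1, 1.285714, 1.571429, 1.857143, 2.142857, 2.428571, 2.714286, 3.
f(x) = -4x³ - 3x² + 4x - 1: f₀=-4, f₁=-9.317784, f₂=-17.644315, f₃=-29.539359, f₄=-45.562682, f₅=-66.274052, f₆=-92.233236, f₇=-124.
(h/2)·[f₀ + 2f₁ + 2f₂ + 2f₃ + 2f₄ + 2f₅ + 2f₆ + f₇] = 0.142857·(-649.142857) = -92.7347.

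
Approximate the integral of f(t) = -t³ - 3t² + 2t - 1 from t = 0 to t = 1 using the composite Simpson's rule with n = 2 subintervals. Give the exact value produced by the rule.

-1.25

h = (1 − 0)/2 = 0.5.
Nodes t₀,…,t₂ = 0, 0.5, 1.
f(t) = -t³ - 3t² + 2t - 1: f₀=-1, f₁=-0.875, f₂=-3.
(h/3)·[f₀ + 4f₁ + f₂] = 0.166667·(-7.5) = -1.25.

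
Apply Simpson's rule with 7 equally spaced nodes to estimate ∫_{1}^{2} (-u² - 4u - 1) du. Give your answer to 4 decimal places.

-9.3333

h = (2 − 1)/6 = 0.166667.
Nodes u₀,…,u₆ = 1, 1.166667, 1.333333, 1.5, 1.666667, 1.833333, 2.
f(u) = -u² - 4u - 1: f₀=-6, f₁=-7.027778, f₂=-8.111111, f₃=-9.25, f₄=-10.444444, f₅=-11.694444, f₆=-13.
(h/3)·[f₀ + 4f₁ + 2f₂ + 4f₃ + 2f₄ + 4f₅ + f₆] = 0.055556·(-168) = -9.3333.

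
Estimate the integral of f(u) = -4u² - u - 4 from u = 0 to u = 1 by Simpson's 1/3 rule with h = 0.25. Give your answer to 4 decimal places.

h = (1 − 0)/4 = 0.25.
Nodes u₀,…,u₄ = 0, 0.25, 0.5, 0.75, 1.
f(u) = -4u² - u - 4: f₀=-4, f₁=-4.5, f₂=-5.5, f₃=-7, f₄=-9.
(h/3)·[f₀ + 4f₁ + 2f₂ + 4f₃ + f₄] = 0.083333·(-70) = -5.8333.

-5.8333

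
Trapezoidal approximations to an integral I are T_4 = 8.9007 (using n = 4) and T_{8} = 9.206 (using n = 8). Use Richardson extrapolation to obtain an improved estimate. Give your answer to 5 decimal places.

R = (4·T_{8} − T_4) / 3 = (4·9.206 − 8.9007)/3 = (27.9233)/3 = 9.30777.

9.30777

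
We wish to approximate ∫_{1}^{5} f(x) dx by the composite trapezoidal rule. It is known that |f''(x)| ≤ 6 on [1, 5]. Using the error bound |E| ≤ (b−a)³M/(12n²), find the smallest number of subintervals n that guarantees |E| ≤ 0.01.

57

Need 384/(12n²) ≤ 0.01.
n² ≥ 384/(12·0.01) = 3200 ⇒ n ≥ 56.5685, so the smallest n is 57.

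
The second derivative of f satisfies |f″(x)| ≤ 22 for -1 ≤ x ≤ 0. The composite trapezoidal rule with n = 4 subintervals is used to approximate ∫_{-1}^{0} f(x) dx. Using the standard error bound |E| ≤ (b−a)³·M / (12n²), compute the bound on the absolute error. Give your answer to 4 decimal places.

|E| ≤ (1)³·22 / (12·4²) = 22/192 = 0.1146.

0.1146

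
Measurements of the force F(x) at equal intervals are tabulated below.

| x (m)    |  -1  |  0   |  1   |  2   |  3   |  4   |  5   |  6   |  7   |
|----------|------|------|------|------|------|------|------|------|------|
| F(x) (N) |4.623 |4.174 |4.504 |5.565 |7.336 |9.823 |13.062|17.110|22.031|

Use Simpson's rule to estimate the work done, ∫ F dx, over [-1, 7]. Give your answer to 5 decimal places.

h = 1, n = 8.
(h/3)·[y₀ + 4y₁ + 2y₂ + 4y₃ + 2y₄ + 4y₅ + 2y₆ + 4y₇ + y₈] = 0.333333·(223.146) = 74.38200.

74.38200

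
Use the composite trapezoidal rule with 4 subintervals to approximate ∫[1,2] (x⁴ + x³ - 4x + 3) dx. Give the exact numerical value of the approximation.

7.142578125

h = (2 − 1)/4 = 0.25.
Nodes x₀,…,x₄ = 1, 1.25, 1.5, 1.75, 2.
f(x) = x⁴ + x³ - 4x + 3: f₀=1, f₁=2.39453125, f₂=5.4375, f₃=10.73828125, f₄=19.
(h/2)·[f₀ + 2f₁ + 2f₂ + 2f₃ + f₄] = 0.125·(57.140625) = 7.142578125.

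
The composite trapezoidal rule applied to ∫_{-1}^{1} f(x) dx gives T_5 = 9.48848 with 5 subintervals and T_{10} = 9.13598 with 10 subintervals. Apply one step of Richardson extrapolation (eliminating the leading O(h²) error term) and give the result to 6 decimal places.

9.018480

R = (4·T_{10} − T_5) / 3 = (4·9.13598 − 9.48848)/3 = (27.05544)/3 = 9.018480.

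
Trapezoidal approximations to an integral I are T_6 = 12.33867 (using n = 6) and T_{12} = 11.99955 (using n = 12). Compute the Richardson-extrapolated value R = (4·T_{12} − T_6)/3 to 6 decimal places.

11.886510

R = (4·T_{12} − T_6) / 3 = (4·11.99955 − 12.33867)/3 = (35.65953)/3 = 11.886510.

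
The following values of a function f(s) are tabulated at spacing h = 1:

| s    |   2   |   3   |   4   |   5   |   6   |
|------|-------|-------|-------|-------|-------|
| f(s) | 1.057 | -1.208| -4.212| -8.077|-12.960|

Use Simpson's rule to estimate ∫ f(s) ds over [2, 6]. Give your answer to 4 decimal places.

h = 1, n = 4.
(h/3)·[y₀ + 4y₁ + 2y₂ + 4y₃ + y₄] = 0.333333·(-57.467) = -19.1557.

-19.1557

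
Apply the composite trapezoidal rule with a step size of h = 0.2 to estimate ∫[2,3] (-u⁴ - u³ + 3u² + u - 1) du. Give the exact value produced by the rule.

h = (3 − 2)/5 = 0.2.
Nodes u₀,…,u₅ = 2, 2.2, 2.4, 2.6, 2.8, 3.
f(u) = -u⁴ - u³ + 3u² + u - 1: f₀=-11, f₁=-18.3536, f₂=-28.3216, f₃=-41.3936, f₄=-58.0976, f₅=-79.
(h/2)·[f₀ + 2f₁ + 2f₂ + 2f₃ + 2f₄ + f₅] = 0.1·(-382.3328) = -38.23328.

-38.23328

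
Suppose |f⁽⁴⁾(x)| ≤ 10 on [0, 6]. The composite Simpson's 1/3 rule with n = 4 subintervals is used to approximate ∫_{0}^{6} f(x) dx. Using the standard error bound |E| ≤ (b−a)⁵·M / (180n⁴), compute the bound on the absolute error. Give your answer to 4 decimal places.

|E| ≤ (6)⁵·10 / (180·4⁴) = 77760/46080 = 1.6875.

1.6875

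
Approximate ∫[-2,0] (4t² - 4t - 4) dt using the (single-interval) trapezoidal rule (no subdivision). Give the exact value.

T = (b−a)/2 · [f(-2) + f(0)] = 1·[20 + (-4)] = 16.

16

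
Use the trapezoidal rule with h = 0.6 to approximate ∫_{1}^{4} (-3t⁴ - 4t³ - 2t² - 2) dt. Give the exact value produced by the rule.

-945.20112

h = (4 − 1)/5 = 0.6.
Nodes t₀,…,t₅ = 1, 1.6, 2.2, 2.8, 3.4, 4.
f(t) = -3t⁴ - 4t³ - 2t² - 2: f₀=-11, f₁=-43.1648, f₂=-124.5488, f₃=-289.8848, f₄=-583.2368, f₅=-1058.
(h/2)·[f₀ + 2f₁ + 2f₂ + 2f₃ + 2f₄ + f₅] = 0.3·(-3150.6704) = -945.20112.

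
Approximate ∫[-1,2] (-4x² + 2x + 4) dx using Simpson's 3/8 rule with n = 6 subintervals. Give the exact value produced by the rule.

3

h = (2 − (-1))/6 = 0.5.
Nodes x₀,…,x₆ = -1, -0.5, 0, 0.5, 1, 1.5, 2.
f(x) = -4x² + 2x + 4: f₀=-2, f₁=2, f₂=4, f₃=4, f₄=2, f₅=-2, f₆=-8.
(3h/8)·[f₀ + 3f₁ + 3f₂ + 2f₃ + 3f₄ + 3f₅ + f₆] = 0.1875·(16) = 3.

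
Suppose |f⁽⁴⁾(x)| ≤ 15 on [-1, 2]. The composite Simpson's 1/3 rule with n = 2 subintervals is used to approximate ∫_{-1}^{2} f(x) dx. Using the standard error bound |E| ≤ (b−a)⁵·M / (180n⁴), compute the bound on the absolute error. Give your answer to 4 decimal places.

|E| ≤ (3)⁵·15 / (180·2⁴) = 3645/2880 = 1.2656.

1.2656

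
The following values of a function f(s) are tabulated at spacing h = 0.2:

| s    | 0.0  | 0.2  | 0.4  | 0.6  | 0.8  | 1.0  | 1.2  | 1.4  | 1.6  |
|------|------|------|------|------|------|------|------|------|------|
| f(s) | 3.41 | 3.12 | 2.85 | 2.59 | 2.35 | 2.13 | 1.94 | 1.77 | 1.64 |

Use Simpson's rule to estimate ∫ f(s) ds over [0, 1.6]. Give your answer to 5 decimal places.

h = 0.2, n = 8.
(h/3)·[y₀ + 4y₁ + 2y₂ + 4y₃ + 2y₄ + 4y₅ + 2y₆ + 4y₇ + y₈] = 0.066667·(57.77) = 3.85133.

3.85133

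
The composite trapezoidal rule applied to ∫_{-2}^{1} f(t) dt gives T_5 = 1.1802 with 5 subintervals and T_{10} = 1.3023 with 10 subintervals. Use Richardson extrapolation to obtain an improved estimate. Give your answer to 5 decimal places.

1.34300

R = (4·T_{10} − T_5) / 3 = (4·1.3023 − 1.1802)/3 = (4.0290)/3 = 1.34300.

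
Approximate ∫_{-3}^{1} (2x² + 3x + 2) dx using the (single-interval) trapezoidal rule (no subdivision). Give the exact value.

T = (b−a)/2 · [f(-3) + f(1)] = 2·[11 + 7] = 36.

36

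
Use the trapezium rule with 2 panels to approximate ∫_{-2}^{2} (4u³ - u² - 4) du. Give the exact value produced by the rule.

h = (2 − (-2))/2 = 2.
Nodes u₀,…,u₂ = -2, 0, 2.
f(u) = 4u³ - u² - 4: f₀=-40, f₁=-4, f₂=24.
(h/2)·[f₀ + 2f₁ + f₂] = 1·(-24) = -24.

-24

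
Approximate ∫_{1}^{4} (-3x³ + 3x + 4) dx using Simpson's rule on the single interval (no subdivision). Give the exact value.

S = (b−a)/6 · [f(1) + 4f(2.5) + f(4)] = 0.5·[4 + 4·(-35.375) + (-176)] = -156.75.

-156.75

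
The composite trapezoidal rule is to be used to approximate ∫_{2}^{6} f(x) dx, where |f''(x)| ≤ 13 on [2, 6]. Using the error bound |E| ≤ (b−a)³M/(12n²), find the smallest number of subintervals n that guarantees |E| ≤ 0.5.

12

Need 832/(12n²) ≤ 0.5.
n² ≥ 832/(12·0.5) = 138.667 ⇒ n ≥ 11.7757, so the smallest n is 12.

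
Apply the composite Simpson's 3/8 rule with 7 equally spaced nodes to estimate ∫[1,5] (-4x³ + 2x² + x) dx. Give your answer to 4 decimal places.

-529.3333

h = (5 − 1)/6 = 0.666667.
Nodes x₀,…,x₆ = 1, 1.666667, 2.333333, 3, 3.666667, 4.333333, 5.
f(x) = -4x³ + 2x² + x: f₀=-1, f₁=-11.296296, f₂=-37.592593, f₃=-87, f₄=-166.629630, f₅=-283.592593, f₆=-445.
(3h/8)·[f₀ + 3f₁ + 3f₂ + 2f₃ + 3f₄ + 3f₅ + f₆] = 0.25·(-2117.333333) = -529.3333.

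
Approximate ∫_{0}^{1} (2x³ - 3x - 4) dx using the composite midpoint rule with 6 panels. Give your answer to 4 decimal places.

h = (1 − 0)/6 = 0.166667.
Midpoints m₁,…,m₆ = 0.083333, 0.25, 0.416667, 0.583333, 0.75, 0.916667.
f(m₁)=-4.248843, f(m₂)=-4.71875, f(m₃)=-5.105324, f(m₄)=-5.353009, f(m₅)=-5.40625, f(m₆)=-5.209491.
h·[f(m₁) + f(m₂) + f(m₃) + f(m₄) + f(m₅) + f(m₆)] = 0.166667·(-30.041667) = -5.0069.

-5.0069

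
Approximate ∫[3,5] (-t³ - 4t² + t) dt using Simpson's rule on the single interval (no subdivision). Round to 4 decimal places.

S = (b−a)/6 · [f(3) + 4f(4) + f(5)] = 0.333333·[(-60) + 4·(-124) + (-220)] = -258.6667.

-258.6667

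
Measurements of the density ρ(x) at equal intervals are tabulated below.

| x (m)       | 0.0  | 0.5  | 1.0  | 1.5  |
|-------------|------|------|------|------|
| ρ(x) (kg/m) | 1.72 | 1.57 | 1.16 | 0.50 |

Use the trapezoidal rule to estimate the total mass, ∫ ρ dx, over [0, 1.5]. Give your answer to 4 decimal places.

1.9200

h = 0.5, n = 3.
(h/2)·[y₀ + 2y₁ + 2y₂ + y₃] = 0.25·(7.68) = 1.9200.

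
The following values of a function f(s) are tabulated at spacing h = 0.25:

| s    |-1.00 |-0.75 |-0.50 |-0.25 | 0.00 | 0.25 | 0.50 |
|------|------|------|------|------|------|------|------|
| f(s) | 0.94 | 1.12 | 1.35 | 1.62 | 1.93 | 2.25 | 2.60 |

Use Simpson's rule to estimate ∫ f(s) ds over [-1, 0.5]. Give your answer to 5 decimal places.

h = 0.25, n = 6.
(h/3)·[y₀ + 4y₁ + 2y₂ + 4y₃ + 2y₄ + 4y₅ + y₆] = 0.083333·(30.06) = 2.50500.

2.50500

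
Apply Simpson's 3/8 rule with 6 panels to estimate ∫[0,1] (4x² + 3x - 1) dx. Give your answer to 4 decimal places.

h = (1 − 0)/6 = 0.166667.
Nodes x₀,…,x₆ = 0, 0.166667, 0.333333, 0.5, 0.666667, 0.833333, 1.
f(x) = 4x² + 3x - 1: f₀=-1, f₁=-0.388889, f₂=0.444444, f₃=1.5, f₄=2.777778, f₅=4.277778, f₆=6.
(3h/8)·[f₀ + 3f₁ + 3f₂ + 2f₃ + 3f₄ + 3f₅ + f₆] = 0.0625·(29.333333) = 1.8333.

1.8333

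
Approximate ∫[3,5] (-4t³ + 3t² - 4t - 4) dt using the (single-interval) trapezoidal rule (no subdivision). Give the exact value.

T = (b−a)/2 · [f(3) + f(5)] = 1·[(-97) + (-449)] = -546.

-546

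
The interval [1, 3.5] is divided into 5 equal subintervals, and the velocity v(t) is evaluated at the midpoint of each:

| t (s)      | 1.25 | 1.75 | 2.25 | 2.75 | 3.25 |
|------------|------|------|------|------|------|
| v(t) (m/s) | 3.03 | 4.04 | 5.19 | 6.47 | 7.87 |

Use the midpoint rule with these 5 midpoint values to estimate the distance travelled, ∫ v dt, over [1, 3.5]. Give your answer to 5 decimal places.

13.30000

h = 0.5, n = 5.
h·[y(m₁) + y(m₂) + y(m₃) + y(m₄) + y(m₅)] = 0.5·(26.60) = 13.30000.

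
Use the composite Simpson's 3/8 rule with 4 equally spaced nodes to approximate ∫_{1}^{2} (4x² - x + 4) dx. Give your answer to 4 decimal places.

h = (2 − 1)/3 = 0.333333.
Nodes x₀,…,x₃ = 1, 1.333333, 1.666667, 2.
f(x) = 4x² - x + 4: f₀=7, f₁=9.777778, f₂=13.444444, f₃=18.
(3h/8)·[f₀ + 3f₁ + 3f₂ + f₃] = 0.125·(94.666667) = 11.8333.

11.8333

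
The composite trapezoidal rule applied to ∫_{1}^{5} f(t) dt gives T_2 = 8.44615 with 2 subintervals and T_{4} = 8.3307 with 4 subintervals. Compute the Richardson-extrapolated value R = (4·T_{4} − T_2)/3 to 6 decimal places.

8.292217

R = (4·T_{4} − T_2) / 3 = (4·8.3307 − 8.44615)/3 = (24.87665)/3 = 8.292217.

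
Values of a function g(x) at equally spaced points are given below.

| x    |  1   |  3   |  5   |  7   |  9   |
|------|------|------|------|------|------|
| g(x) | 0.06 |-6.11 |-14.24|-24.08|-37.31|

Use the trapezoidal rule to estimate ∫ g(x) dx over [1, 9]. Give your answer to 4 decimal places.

h = 2, n = 4.
(h/2)·[y₀ + 2y₁ + 2y₂ + 2y₃ + y₄] = 1·(-126.11) = -126.1100.

-126.1100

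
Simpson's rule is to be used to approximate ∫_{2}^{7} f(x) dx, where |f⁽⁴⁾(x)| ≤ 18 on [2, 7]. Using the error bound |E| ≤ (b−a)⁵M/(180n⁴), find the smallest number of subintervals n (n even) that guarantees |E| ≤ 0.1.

Need 56250/(180n⁴) ≤ 0.1.
n⁴ ≥ 56250/(180·0.1) = 3125 ⇒ n ≥ 7.4767, so the smallest even n is 8. (n must be even for Simpson's rule.)

8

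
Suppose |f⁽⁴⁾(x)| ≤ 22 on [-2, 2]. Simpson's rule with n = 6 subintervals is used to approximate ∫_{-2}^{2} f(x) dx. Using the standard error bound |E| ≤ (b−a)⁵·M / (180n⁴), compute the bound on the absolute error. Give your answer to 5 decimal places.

0.09657

|E| ≤ (4)⁵·22 / (180·6⁴) = 22528/233280 = 0.09657.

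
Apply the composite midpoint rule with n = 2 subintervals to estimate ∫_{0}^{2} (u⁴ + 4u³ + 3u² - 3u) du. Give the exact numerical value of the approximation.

h = (2 − 0)/2 = 1.
Midpoints m₁,…,m₂ = 0.5, 1.5.
f(m₁)=-0.1875, f(m₂)=20.8125.
h·[f(m₁) + f(m₂)] = 1·(20.625) = 20.625.

20.625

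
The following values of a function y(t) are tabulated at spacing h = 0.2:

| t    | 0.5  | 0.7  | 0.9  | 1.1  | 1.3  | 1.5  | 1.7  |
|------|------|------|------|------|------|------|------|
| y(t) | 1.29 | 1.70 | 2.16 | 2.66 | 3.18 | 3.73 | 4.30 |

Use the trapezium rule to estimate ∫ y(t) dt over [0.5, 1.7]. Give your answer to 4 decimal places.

3.2450

h = 0.2, n = 6.
(h/2)·[y₀ + 2y₁ + 2y₂ + 2y₃ + 2y₄ + 2y₅ + y₆] = 0.1·(32.45) = 3.2450.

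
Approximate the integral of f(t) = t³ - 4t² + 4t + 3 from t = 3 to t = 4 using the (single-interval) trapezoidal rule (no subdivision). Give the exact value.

12.5

T = (b−a)/2 · [f(3) + f(4)] = 0.5·[6 + 19] = 12.5.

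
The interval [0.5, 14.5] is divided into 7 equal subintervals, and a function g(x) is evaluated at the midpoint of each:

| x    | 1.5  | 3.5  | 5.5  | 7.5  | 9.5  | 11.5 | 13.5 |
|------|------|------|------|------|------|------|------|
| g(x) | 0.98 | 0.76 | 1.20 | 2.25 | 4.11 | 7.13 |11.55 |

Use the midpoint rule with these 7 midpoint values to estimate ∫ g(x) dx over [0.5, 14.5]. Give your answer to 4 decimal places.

55.9600

h = 2, n = 7.
h·[y(m₁) + y(m₂) + y(m₃) + y(m₄) + y(m₅) + y(m₆) + y(m₇)] = 2·(27.98) = 55.9600.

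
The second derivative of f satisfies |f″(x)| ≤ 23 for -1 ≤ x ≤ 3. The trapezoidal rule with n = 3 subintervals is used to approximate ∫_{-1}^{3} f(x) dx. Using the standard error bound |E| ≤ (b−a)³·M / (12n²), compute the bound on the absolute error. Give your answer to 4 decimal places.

|E| ≤ (4)³·23 / (12·3²) = 1472/108 = 13.6296.

13.6296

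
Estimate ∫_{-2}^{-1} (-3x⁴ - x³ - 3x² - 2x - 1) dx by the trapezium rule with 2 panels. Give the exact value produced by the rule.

h = (-1 − (-2))/2 = 0.5.
Nodes x₀,…,x₂ = -2, -1.5, -1.
f(x) = -3x⁴ - x³ - 3x² - 2x - 1: f₀=-49, f₁=-16.5625, f₂=-4.
(h/2)·[f₀ + 2f₁ + f₂] = 0.25·(-86.125) = -21.53125.

-21.53125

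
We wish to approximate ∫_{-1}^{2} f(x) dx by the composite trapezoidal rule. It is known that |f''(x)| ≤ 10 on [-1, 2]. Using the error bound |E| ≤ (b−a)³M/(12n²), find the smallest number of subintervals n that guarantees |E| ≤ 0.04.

Need 270/(12n²) ≤ 0.04.
n² ≥ 270/(12·0.04) = 562.5 ⇒ n ≥ 23.7171, so the smallest n is 24.

24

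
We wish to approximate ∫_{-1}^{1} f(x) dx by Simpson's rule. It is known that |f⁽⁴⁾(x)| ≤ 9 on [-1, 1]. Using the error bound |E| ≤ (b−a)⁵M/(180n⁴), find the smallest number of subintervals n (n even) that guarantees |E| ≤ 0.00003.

Need 288/(180n⁴) ≤ 0.00003.
n⁴ ≥ 288/(180·0.00003) = 53333.3 ⇒ n ≥ 15.1967, so the smallest even n is 16. (n must be even for Simpson's rule.)

16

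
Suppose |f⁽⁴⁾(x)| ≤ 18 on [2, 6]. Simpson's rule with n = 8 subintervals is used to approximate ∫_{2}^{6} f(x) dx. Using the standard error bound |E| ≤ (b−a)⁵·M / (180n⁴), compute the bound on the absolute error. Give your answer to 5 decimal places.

|E| ≤ (4)⁵·18 / (180·8⁴) = 18432/737280 = 0.02500.

0.02500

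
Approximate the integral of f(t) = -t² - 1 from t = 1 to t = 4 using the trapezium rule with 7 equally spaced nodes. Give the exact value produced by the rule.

h = (4 − 1)/6 = 0.5.
Nodes t₀,…,t₆ = 1, 1.5, 2, 2.5, 3, 3.5, 4.
f(t) = -t² - 1: f₀=-2, f₁=-3.25, f₂=-5, f₃=-7.25, f₄=-10, f₅=-13.25, f₆=-17.
(h/2)·[f₀ + 2f₁ + 2f₂ + 2f₃ + 2f₄ + 2f₅ + f₆] = 0.25·(-96.5) = -24.125.

-24.125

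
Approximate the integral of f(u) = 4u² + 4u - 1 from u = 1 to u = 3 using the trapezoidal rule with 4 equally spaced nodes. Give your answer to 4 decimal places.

h = (3 − 1)/3 = 0.666667.
Nodes u₀,…,u₃ = 1, 1.666667, 2.333333, 3.
f(u) = 4u² + 4u - 1: f₀=7, f₁=16.777778, f₂=30.111111, f₃=47.
(h/2)·[f₀ + 2f₁ + 2f₂ + f₃] = 0.333333·(147.777778) = 49.2593.

49.2593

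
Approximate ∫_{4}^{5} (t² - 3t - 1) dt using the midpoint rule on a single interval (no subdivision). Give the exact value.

5.75

M = (b−a)·f(4.5) = 1·(5.75) = 5.75.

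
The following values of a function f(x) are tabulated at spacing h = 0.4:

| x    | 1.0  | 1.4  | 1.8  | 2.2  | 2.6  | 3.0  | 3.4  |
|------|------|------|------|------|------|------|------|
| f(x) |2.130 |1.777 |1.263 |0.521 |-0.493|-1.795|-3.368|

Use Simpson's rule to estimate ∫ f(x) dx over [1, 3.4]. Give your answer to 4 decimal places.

h = 0.4, n = 6.
(h/3)·[y₀ + 4y₁ + 2y₂ + 4y₃ + 2y₄ + 4y₅ + y₆] = 0.133333·(2.314) = 0.3085.

0.3085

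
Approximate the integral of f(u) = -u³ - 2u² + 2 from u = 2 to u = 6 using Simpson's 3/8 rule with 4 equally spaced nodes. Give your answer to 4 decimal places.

h = (6 − 2)/3 = 1.333333.
Nodes u₀,…,u₃ = 2, 3.333333, 4.666667, 6.
f(u) = -u³ - 2u² + 2: f₀=-14, f₁=-57.259259, f₂=-143.185185, f₃=-286.
(3h/8)·[f₀ + 3f₁ + 3f₂ + f₃] = 0.5·(-901.333333) = -450.6667.

-450.6667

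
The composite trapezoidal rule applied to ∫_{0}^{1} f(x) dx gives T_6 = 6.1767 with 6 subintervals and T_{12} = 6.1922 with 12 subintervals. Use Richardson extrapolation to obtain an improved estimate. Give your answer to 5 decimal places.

6.19737

R = (4·T_{12} − T_6) / 3 = (4·6.1922 − 6.1767)/3 = (18.5921)/3 = 6.19737.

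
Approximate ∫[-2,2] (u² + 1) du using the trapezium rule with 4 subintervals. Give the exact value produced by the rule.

10

h = (2 − (-2))/4 = 1.
Nodes u₀,…,u₄ = -2, -1, 0, 1, 2.
f(u) = u² + 1: f₀=5, f₁=2, f₂=1, f₃=2, f₄=5.
(h/2)·[f₀ + 2f₁ + 2f₂ + 2f₃ + f₄] = 0.5·(20) = 10.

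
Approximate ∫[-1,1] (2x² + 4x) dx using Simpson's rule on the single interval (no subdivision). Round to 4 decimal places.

S = (b−a)/6 · [f(-1) + 4f(0) + f(1)] = 0.333333·[(-2) + 4·0 + 6] = 1.3333.

1.3333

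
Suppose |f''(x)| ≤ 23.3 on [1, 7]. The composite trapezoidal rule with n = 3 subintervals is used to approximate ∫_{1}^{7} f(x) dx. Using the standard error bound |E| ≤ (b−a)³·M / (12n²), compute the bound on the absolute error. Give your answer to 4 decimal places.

46.6000

|E| ≤ (6)³·23.3 / (12·3²) = 5032.8/108 = 46.6000.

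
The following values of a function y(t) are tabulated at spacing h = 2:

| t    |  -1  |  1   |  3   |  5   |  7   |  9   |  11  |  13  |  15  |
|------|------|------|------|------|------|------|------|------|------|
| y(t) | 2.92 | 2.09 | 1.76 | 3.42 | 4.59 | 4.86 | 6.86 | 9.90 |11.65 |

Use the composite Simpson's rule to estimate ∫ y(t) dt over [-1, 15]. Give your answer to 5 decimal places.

81.38000

h = 2, n = 8.
(h/3)·[y₀ + 4y₁ + 2y₂ + 4y₃ + 2y₄ + 4y₅ + 2y₆ + 4y₇ + y₈] = 0.666667·(122.07) = 81.38000.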